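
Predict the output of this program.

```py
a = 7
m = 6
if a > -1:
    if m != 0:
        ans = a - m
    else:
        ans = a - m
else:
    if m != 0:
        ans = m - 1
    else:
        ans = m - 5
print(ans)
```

a=7, m=6
a > -1 is True; m != 0 is True
→ ans = a - m = 1

1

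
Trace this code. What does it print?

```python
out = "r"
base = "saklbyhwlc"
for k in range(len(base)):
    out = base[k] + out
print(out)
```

k=0: prepend 's' → 'sr'
k=1: prepend 'a' → 'asr'
k=2: prepend 'k' → 'kasr'
k=3: prepend 'l' → 'lkasr'
k=4: prepend 'b' → 'blkasr'
k=5: prepend 'y' → 'yblkasr'
k=6: prepend 'h' → 'hyblkasr'
k=7: prepend 'w' → 'whyblkasr'
k=8: prepend 'l' → 'lwhyblkasr'
k=9: prepend 'c' → 'clwhyblkasr'

clwhyblkasr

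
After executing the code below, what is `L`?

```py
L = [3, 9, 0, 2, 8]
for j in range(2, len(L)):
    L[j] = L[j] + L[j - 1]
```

[3, 9, 9, 11, 19]

j=2: L[2] = 0+9 = 9 → [3, 9, 9, 2, 8]
j=3: L[3] = 2+9 = 11 → [3, 9, 9, 11, 8]
j=4: L[4] = 8+11 = 19 → [3, 9, 9, 11, 19]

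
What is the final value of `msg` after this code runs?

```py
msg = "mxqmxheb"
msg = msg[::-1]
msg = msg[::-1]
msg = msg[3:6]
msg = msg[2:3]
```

'h'

reverse → 'behxmqxm'
reverse → 'mxqmxheb'
slice [3:6] → 'mxh'
slice [2:3] → 'h'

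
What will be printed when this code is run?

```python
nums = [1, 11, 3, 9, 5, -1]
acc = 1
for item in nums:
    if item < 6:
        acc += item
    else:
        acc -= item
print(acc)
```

-11

item=1: <6, acc = 1+1 = 2
item=11: not <6, acc = 2-11 = -9
item=3: <6, acc = (-9)+3 = -6
item=9: not <6, acc = (-6)-9 = -15
item=5: <6, acc = (-15)+5 = -10
item=-1: <6, acc = (-10)+(-1) = -11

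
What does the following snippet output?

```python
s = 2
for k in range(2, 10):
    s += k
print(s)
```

46

k=2: s = 2+2 = 4
k=3: s = 4+3 = 7
k=4: s = 7+4 = 11
k=5: s = 11+5 = 16
k=6: s = 16+6 = 22
k=7: s = 22+7 = 29
k=8: s = 29+8 = 37
k=9: s = 37+9 = 46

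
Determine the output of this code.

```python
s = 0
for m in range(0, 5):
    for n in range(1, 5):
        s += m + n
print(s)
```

90

m=0,n=1: s = 0+1 = 1
m=0,n=2: s = 1+2 = 3
m=0,n=3: s = 3+3 = 6
m=0,n=4: s = 6+4 = 10
m=1,n=1: s = 10+2 = 12
m=1,n=2: s = 12+3 = 15
m=1,n=3: s = 15+4 = 19
m=1,n=4: s = 19+5 = 24
m=2,n=1: s = 24+3 = 27
m=2,n=2: s = 27+4 = 31
m=2,n=3: s = 31+5 = 36
m=2,n=4: s = 36+6 = 42
m=3,n=1: s = 42+4 = 46
m=3,n=2: s = 46+5 = 51
m=3,n=3: s = 51+6 = 57
m=3,n=4: s = 57+7 = 64
m=4,n=1: s = 64+5 = 69
m=4,n=2: s = 69+6 = 75
m=4,n=3: s = 75+7 = 82
m=4,n=4: s = 82+8 = 90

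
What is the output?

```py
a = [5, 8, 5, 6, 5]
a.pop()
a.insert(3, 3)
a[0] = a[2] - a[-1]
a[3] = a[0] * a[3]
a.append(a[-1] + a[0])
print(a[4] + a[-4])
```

11

pop() removes 5 → [5, 8, 5, 6]
insert 3 at 3 → [5, 8, 5, 3, 6]
a[0] = a[2]-a[-1] = 5-6 = -1 → [-1, 8, 5, 3, 6]
a[3] = a[0]*a[3] = (-1)*3 = -3 → [-1, 8, 5, -3, 6]
append a[-1]+a[0] = 6+(-1) = 5 → [-1, 8, 5, -3, 6, 5]
a[4]+a[-4] = 6+5 = 11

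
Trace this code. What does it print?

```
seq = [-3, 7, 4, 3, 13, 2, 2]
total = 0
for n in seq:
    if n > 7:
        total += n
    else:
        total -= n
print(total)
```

n=-3: not >7, total = 0-(-3) = 3
n=7: not >7, total = 3-7 = -4
n=4: not >7, total = (-4)-4 = -8
n=3: not >7, total = (-8)-3 = -11
n=13: >7, total = (-11)+13 = 2
n=2: not >7, total = 2-2 = 0
n=2: not >7, total = 0-2 = -2

-2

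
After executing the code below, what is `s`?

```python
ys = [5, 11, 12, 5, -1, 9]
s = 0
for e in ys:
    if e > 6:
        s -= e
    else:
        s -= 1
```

e=5: not >6, s = 0-1 = -1
e=11: >6, s = (-1)-11 = -12
e=12: >6, s = (-12)-12 = -24
e=5: not >6, s = (-24)-1 = -25
e=-1: not >6, s = (-25)-1 = -26
e=9: >6, s = (-26)-9 = -35

-35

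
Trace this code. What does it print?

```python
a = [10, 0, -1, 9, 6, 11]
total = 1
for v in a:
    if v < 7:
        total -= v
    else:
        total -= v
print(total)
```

-34

v=10: not <7, total = 1-10 = -9
v=0: <7, total = (-9)-0 = -9
v=-1: <7, total = (-9)-(-1) = -8
v=9: not <7, total = (-8)-9 = -17
v=6: <7, total = (-17)-6 = -23
v=11: not <7, total = (-23)-11 = -34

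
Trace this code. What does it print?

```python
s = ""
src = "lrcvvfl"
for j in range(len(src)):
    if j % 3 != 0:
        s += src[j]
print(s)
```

rcvf

j=0: skip
j=1: add 'r' → 'r'
j=2: add 'c' → 'rc'
j=3: skip
j=4: add 'v' → 'rcv'
j=5: add 'f' → 'rcvf'
j=6: skip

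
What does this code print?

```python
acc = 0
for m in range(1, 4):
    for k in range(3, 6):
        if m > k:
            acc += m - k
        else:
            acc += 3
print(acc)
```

27

m=1,k=3: not 1>3, acc = 0+3 = 3
m=1,k=4: not 1>4, acc = 3+3 = 6
m=1,k=5: not 1>5, acc = 6+3 = 9
m=2,k=3: not 2>3, acc = 9+3 = 12
m=2,k=4: not 2>4, acc = 12+3 = 15
m=2,k=5: not 2>5, acc = 15+3 = 18
m=3,k=3: not 3>3, acc = 18+3 = 21
m=3,k=4: not 3>4, acc = 21+3 = 24
m=3,k=5: not 3>5, acc = 24+3 = 27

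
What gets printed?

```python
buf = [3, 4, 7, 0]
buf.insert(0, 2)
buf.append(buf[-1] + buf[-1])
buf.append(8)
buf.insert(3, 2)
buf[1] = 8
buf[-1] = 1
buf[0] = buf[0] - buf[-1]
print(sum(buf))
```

23

insert 2 at 0 → [2, 3, 4, 7, 0]
append buf[-1]+buf[-1] = 0+0 = 0 → [2, 3, 4, 7, 0, 0]
append 8 → [2, 3, 4, 7, 0, 0, 8]
insert 2 at 3 → [2, 3, 4, 2, 7, 0, 0, 8]
buf[1] = 8 → [2, 8, 4, 2, 7, 0, 0, 8]
buf[-1] = 1 → [2, 8, 4, 2, 7, 0, 0, 1]
buf[0] = buf[0]-buf[-1] = 2-1 = 1 → [1, 8, 4, 2, 7, 0, 0, 1]
sum = 23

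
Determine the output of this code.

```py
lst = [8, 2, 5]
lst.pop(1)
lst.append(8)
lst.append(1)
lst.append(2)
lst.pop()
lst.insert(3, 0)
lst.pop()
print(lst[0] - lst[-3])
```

3

pop(1) removes 2 → [8, 5]
append 8 → [8, 5, 8]
append 1 → [8, 5, 8, 1]
append 2 → [8, 5, 8, 1, 2]
pop() removes 2 → [8, 5, 8, 1]
insert 0 at 3 → [8, 5, 8, 0, 1]
pop() removes 1 → [8, 5, 8, 0]
lst[0]-lst[-3] = 8-5 = 3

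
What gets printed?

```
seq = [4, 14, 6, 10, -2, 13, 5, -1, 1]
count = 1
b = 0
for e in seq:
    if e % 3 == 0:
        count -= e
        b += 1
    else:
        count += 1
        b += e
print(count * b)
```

e=4: not %3==0, count = 1+1 = 2; b=4
e=14: not %3==0, count = 2+1 = 3; b=18
e=6: %3==0, count = 3-6 = -3; b=19
e=10: not %3==0, count = (-3)+1 = -2; b=29
e=-2: not %3==0, count = (-2)+1 = -1; b=27
e=13: not %3==0, count = (-1)+1 = 0; b=40
e=5: not %3==0, count = 0+1 = 1; b=45
e=-1: not %3==0, count = 1+1 = 2; b=44
e=1: not %3==0, count = 2+1 = 3; b=45
count*b = 3*45 = 135

135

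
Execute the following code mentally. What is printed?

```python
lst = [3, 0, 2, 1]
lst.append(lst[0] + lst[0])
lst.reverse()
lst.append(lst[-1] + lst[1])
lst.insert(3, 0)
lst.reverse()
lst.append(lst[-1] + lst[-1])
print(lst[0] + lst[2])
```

4

append lst[0]+lst[0] = 3+3 = 6 → [3, 0, 2, 1, 6]
reverse → [6, 1, 2, 0, 3]
append lst[-1]+lst[1] = 3+1 = 4 → [6, 1, 2, 0, 3, 4]
insert 0 at 3 → [6, 1, 2, 0, 0, 3, 4]
reverse → [4, 3, 0, 0, 2, 1, 6]
append lst[-1]+lst[-1] = 6+6 = 12 → [4, 3, 0, 0, 2, 1, 6, 12]
lst[0]+lst[2] = 4+0 = 4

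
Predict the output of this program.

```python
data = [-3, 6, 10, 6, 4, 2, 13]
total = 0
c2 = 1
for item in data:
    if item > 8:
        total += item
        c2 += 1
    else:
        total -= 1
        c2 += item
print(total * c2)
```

item=-3: not >8, total = 0-1 = -1; c2=-2
item=6: not >8, total = (-1)-1 = -2; c2=4
item=10: >8, total = (-2)+10 = 8; c2=5
item=6: not >8, total = 8-1 = 7; c2=11
item=4: not >8, total = 7-1 = 6; c2=15
item=2: not >8, total = 6-1 = 5; c2=17
item=13: >8, total = 5+13 = 18; c2=18
total*c2 = 18*18 = 324

324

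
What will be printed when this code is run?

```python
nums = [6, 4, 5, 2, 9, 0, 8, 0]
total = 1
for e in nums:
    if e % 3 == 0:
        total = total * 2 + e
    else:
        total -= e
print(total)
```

e=6: %3==0, total = 1*2+6 = 8
e=4: not %3==0, total = 8-4 = 4
e=5: not %3==0, total = 4-5 = -1
e=2: not %3==0, total = (-1)-2 = -3
e=9: %3==0, total = (-3)*2+9 = 3
e=0: %3==0, total = 3*2+0 = 6
e=8: not %3==0, total = 6-8 = -2
e=0: %3==0, total = (-2)*2+0 = -4

-4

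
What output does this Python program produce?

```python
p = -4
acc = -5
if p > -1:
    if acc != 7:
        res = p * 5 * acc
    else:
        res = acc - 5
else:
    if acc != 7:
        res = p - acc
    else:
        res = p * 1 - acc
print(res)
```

1

p=-4, acc=-5
p > -1 is False; acc != 7 is True
→ res = p - acc = 1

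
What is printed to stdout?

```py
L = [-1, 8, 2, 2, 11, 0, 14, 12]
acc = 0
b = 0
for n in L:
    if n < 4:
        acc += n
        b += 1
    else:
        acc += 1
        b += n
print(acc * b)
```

343

n=-1: <4, acc = 0+(-1) = -1; b=1
n=8: not <4, acc = (-1)+1 = 0; b=9
n=2: <4, acc = 0+2 = 2; b=10
n=2: <4, acc = 2+2 = 4; b=11
n=11: not <4, acc = 4+1 = 5; b=22
n=0: <4, acc = 5+0 = 5; b=23
n=14: not <4, acc = 5+1 = 6; b=37
n=12: not <4, acc = 6+1 = 7; b=49
acc*b = 7*49 = 343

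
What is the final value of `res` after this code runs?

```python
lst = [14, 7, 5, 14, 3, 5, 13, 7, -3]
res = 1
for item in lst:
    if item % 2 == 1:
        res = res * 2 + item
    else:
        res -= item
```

item=14: not odd, res = 1-14 = -13
item=7: odd, res = (-13)*2+7 = -19
item=5: odd, res = (-19)*2+5 = -33
item=14: not odd, res = (-33)-14 = -47
item=3: odd, res = (-47)*2+3 = -91
item=5: odd, res = (-91)*2+5 = -177
item=13: odd, res = (-177)*2+13 = -341
item=7: odd, res = (-341)*2+7 = -675
item=-3: odd, res = (-675)*2+(-3) = -1353

-1353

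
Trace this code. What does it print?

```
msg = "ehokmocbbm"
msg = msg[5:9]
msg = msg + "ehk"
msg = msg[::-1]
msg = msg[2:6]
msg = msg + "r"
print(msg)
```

ebbcr

slice [5:9] → 'ocbb'
+ 'ehk' → 'ocbbehk'
reverse → 'khebbco'
slice [2:6] → 'ebbc'
+ 'r' → 'ebbcr'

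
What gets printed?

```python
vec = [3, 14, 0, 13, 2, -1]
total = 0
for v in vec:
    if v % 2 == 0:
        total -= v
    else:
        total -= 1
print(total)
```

-19

v=3: not even, total = 0-1 = -1
v=14: even, total = (-1)-14 = -15
v=0: even, total = (-15)-0 = -15
v=13: not even, total = (-15)-1 = -16
v=2: even, total = (-16)-2 = -18
v=-1: not even, total = (-18)-1 = -19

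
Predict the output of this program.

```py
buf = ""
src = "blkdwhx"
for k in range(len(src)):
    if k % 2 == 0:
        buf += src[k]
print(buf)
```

k=0: add 'b' → 'b'
k=1: skip
k=2: add 'k' → 'bk'
k=3: skip
k=4: add 'w' → 'bkw'
k=5: skip
k=6: add 'x' → 'bkwx'

bkwx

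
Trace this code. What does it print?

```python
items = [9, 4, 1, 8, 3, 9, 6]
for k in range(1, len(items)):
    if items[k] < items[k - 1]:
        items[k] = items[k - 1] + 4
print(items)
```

[9, 13, 17, 21, 25, 29, 33]

k=1: 4<9, items[1] = 9+4 = 13 → [9, 13, 1, 8, 3, 9, 6]
k=2: 1<13, items[2] = 13+4 = 17 → [9, 13, 17, 8, 3, 9, 6]
k=3: 8<17, items[3] = 17+4 = 21 → [9, 13, 17, 21, 3, 9, 6]
k=4: 3<21, items[4] = 21+4 = 25 → [9, 13, 17, 21, 25, 9, 6]
k=5: 9<25, items[5] = 25+4 = 29 → [9, 13, 17, 21, 25, 29, 6]
k=6: 6<29, items[6] = 29+4 = 33 → [9, 13, 17, 21, 25, 29, 33]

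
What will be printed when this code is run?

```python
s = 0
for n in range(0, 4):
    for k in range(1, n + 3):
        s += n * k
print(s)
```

71

n=0,k=1: s = 0+0 = 0
n=0,k=2: s = 0+0 = 0
n=1,k=1: s = 0+1 = 1
n=1,k=2: s = 1+2 = 3
n=1,k=3: s = 3+3 = 6
n=2,k=1: s = 6+2 = 8
n=2,k=2: s = 8+4 = 12
n=2,k=3: s = 12+6 = 18
n=2,k=4: s = 18+8 = 26
n=3,k=1: s = 26+3 = 29
n=3,k=2: s = 29+6 = 35
n=3,k=3: s = 35+9 = 44
n=3,k=4: s = 44+12 = 56
n=3,k=5: s = 56+15 = 71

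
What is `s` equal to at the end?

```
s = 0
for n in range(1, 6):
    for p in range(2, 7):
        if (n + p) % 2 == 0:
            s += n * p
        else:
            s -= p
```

92

n=1,p=2: odd sum, s = 0-2 = -2
n=1,p=3: even sum, s = (-2)+3 = 1
n=1,p=4: odd sum, s = 1-4 = -3
n=1,p=5: even sum, s = (-3)+5 = 2
n=1,p=6: odd sum, s = 2-6 = -4
n=2,p=2: even sum, s = (-4)+4 = 0
n=2,p=3: odd sum, s = 0-3 = -3
n=2,p=4: even sum, s = (-3)+8 = 5
n=2,p=5: odd sum, s = 5-5 = 0
n=2,p=6: even sum, s = 0+12 = 12
n=3,p=2: odd sum, s = 12-2 = 10
n=3,p=3: even sum, s = 10+9 = 19
n=3,p=4: odd sum, s = 19-4 = 15
n=3,p=5: even sum, s = 15+15 = 30
n=3,p=6: odd sum, s = 30-6 = 24
n=4,p=2: even sum, s = 24+8 = 32
n=4,p=3: odd sum, s = 32-3 = 29
n=4,p=4: even sum, s = 29+16 = 45
n=4,p=5: odd sum, s = 45-5 = 40
n=4,p=6: even sum, s = 40+24 = 64
n=5,p=2: odd sum, s = 64-2 = 62
n=5,p=3: even sum, s = 62+15 = 77
n=5,p=4: odd sum, s = 77-4 = 73
n=5,p=5: even sum, s = 73+25 = 98
n=5,p=6: odd sum, s = 98-6 = 92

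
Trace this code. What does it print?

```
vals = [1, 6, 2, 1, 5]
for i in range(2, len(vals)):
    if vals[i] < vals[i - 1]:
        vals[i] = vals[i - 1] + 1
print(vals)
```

[1, 6, 7, 8, 9]

i=2: 2<6, vals[2] = 6+1 = 7 → [1, 6, 7, 1, 5]
i=3: 1<7, vals[3] = 7+1 = 8 → [1, 6, 7, 8, 5]
i=4: 5<8, vals[4] = 8+1 = 9 → [1, 6, 7, 8, 9]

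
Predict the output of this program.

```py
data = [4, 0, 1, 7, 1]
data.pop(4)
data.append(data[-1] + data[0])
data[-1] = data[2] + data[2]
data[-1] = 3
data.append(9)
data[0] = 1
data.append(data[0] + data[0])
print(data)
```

[1, 0, 1, 7, 3, 9, 2]

pop(4) removes 1 → [4, 0, 1, 7]
append data[-1]+data[0] = 7+4 = 11 → [4, 0, 1, 7, 11]
data[-1] = data[2]+data[2] = 1+1 = 2 → [4, 0, 1, 7, 2]
data[-1] = 3 → [4, 0, 1, 7, 3]
append 9 → [4, 0, 1, 7, 3, 9]
data[0] = 1 → [1, 0, 1, 7, 3, 9]
append data[0]+data[0] = 1+1 = 2 → [1, 0, 1, 7, 3, 9, 2]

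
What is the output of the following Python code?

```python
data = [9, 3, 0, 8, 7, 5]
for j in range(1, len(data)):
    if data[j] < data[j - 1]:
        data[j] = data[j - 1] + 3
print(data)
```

[9, 12, 15, 18, 21, 24]

j=1: 3<9, data[1] = 9+3 = 12 → [9, 12, 0, 8, 7, 5]
j=2: 0<12, data[2] = 12+3 = 15 → [9, 12, 15, 8, 7, 5]
j=3: 8<15, data[3] = 15+3 = 18 → [9, 12, 15, 18, 7, 5]
j=4: 7<18, data[4] = 18+3 = 21 → [9, 12, 15, 18, 21, 5]
j=5: 5<21, data[5] = 21+3 = 24 → [9, 12, 15, 18, 21, 24]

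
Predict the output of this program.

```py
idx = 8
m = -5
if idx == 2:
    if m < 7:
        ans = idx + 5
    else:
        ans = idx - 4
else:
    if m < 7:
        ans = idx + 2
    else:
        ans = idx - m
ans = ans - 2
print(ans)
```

8

idx=8, m=-5
idx == 2 is False; m < 7 is True
→ ans = idx + 2 = 10
ans = 10-2 = 8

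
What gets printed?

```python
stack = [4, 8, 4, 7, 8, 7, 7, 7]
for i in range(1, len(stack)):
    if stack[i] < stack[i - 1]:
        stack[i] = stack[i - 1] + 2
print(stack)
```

[4, 8, 10, 12, 14, 16, 18, 20]

i=1: 8>=4, unchanged → [4, 8, 4, 7, 8, 7, 7, 7]
i=2: 4<8, stack[2] = 8+2 = 10 → [4, 8, 10, 7, 8, 7, 7, 7]
i=3: 7<10, stack[3] = 10+2 = 12 → [4, 8, 10, 12, 8, 7, 7, 7]
i=4: 8<12, stack[4] = 12+2 = 14 → [4, 8, 10, 12, 14, 7, 7, 7]
i=5: 7<14, stack[5] = 14+2 = 16 → [4, 8, 10, 12, 14, 16, 7, 7]
i=6: 7<16, stack[6] = 16+2 = 18 → [4, 8, 10, 12, 14, 16, 18, 7]
i=7: 7<18, stack[7] = 18+2 = 20 → [4, 8, 10, 12, 14, 16, 18, 20]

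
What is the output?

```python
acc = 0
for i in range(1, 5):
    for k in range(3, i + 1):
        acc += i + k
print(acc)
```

21

i=3,k=3: acc = 0+6 = 6
i=4,k=3: acc = 6+7 = 13
i=4,k=4: acc = 13+8 = 21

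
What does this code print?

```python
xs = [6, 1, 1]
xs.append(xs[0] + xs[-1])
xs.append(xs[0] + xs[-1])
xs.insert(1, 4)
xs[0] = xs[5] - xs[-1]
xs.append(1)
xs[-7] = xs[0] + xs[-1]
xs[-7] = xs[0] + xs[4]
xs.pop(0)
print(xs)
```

append xs[0]+xs[-1] = 6+1 = 7 → [6, 1, 1, 7]
append xs[0]+xs[-1] = 6+7 = 13 → [6, 1, 1, 7, 13]
insert 4 at 1 → [6, 4, 1, 1, 7, 13]
xs[0] = xs[5]-xs[-1] = 13-13 = 0 → [0, 4, 1, 1, 7, 13]
append 1 → [0, 4, 1, 1, 7, 13, 1]
xs[-7] = xs[0]+xs[-1] = 0+1 = 1 → [1, 4, 1, 1, 7, 13, 1]
xs[-7] = xs[0]+xs[4] = 1+7 = 8 → [8, 4, 1, 1, 7, 13, 1]
pop(0) removes 8 → [4, 1, 1, 7, 13, 1]

[4, 1, 1, 7, 13, 1]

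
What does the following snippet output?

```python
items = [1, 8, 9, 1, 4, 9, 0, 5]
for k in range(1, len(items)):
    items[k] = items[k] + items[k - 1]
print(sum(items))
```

k=1: items[1] = 8+1 = 9 → [1, 9, 9, 1, 4, 9, 0, 5]
k=2: items[2] = 9+9 = 18 → [1, 9, 18, 1, 4, 9, 0, 5]
k=3: items[3] = 1+18 = 19 → [1, 9, 18, 19, 4, 9, 0, 5]
k=4: items[4] = 4+19 = 23 → [1, 9, 18, 19, 23, 9, 0, 5]
k=5: items[5] = 9+23 = 32 → [1, 9, 18, 19, 23, 32, 0, 5]
k=6: items[6] = 0+32 = 32 → [1, 9, 18, 19, 23, 32, 32, 5]
k=7: items[7] = 5+32 = 37 → [1, 9, 18, 19, 23, 32, 32, 37]
sum = 171

171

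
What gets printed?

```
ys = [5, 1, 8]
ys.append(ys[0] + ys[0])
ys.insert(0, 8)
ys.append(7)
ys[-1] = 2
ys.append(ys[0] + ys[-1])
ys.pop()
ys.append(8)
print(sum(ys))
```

append ys[0]+ys[0] = 5+5 = 10 → [5, 1, 8, 10]
insert 8 at 0 → [8, 5, 1, 8, 10]
append 7 → [8, 5, 1, 8, 10, 7]
ys[-1] = 2 → [8, 5, 1, 8, 10, 2]
append ys[0]+ys[-1] = 8+2 = 10 → [8, 5, 1, 8, 10, 2, 10]
pop() removes 10 → [8, 5, 1, 8, 10, 2]
append 8 → [8, 5, 1, 8, 10, 2, 8]
sum = 42

42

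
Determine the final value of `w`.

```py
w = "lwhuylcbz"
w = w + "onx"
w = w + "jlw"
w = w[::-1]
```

'wljxnozbclyuhwl'

+ 'onx' → 'lwhuylcbzonx'
+ 'jlw' → 'lwhuylcbzonxjlw'
reverse → 'wljxnozbclyuhwl'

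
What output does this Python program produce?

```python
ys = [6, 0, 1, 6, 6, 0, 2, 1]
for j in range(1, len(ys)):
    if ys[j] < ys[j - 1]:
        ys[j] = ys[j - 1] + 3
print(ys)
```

j=1: 0<6, ys[1] = 6+3 = 9 → [6, 9, 1, 6, 6, 0, 2, 1]
j=2: 1<9, ys[2] = 9+3 = 12 → [6, 9, 12, 6, 6, 0, 2, 1]
j=3: 6<12, ys[3] = 12+3 = 15 → [6, 9, 12, 15, 6, 0, 2, 1]
j=4: 6<15, ys[4] = 15+3 = 18 → [6, 9, 12, 15, 18, 0, 2, 1]
j=5: 0<18, ys[5] = 18+3 = 21 → [6, 9, 12, 15, 18, 21, 2, 1]
j=6: 2<21, ys[6] = 21+3 = 24 → [6, 9, 12, 15, 18, 21, 24, 1]
j=7: 1<24, ys[7] = 24+3 = 27 → [6, 9, 12, 15, 18, 21, 24, 27]

[6, 9, 12, 15, 18, 21, 24, 27]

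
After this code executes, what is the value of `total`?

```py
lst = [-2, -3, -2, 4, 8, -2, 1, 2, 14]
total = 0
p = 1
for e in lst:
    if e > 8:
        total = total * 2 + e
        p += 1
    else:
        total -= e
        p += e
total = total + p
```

10

e=-2: not >8, total = 0-(-2) = 2; p=-1
e=-3: not >8, total = 2-(-3) = 5; p=-4
e=-2: not >8, total = 5-(-2) = 7; p=-6
e=4: not >8, total = 7-4 = 3; p=-2
e=8: not >8, total = 3-8 = -5; p=6
e=-2: not >8, total = (-5)-(-2) = -3; p=4
e=1: not >8, total = (-3)-1 = -4; p=5
e=2: not >8, total = (-4)-2 = -6; p=7
e=14: >8, total = (-6)*2+14 = 2; p=8
total+p = 2+8 = 10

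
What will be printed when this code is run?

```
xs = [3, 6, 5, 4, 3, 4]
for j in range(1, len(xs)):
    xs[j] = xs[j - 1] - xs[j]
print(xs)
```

[3, -3, -8, -12, -15, -19]

j=1: xs[1] = 3-6 = -3 → [3, -3, 5, 4, 3, 4]
j=2: xs[2] = (-3)-5 = -8 → [3, -3, -8, 4, 3, 4]
j=3: xs[3] = (-8)-4 = -12 → [3, -3, -8, -12, 3, 4]
j=4: xs[4] = (-12)-3 = -15 → [3, -3, -8, -12, -15, 4]
j=5: xs[5] = (-15)-4 = -19 → [3, -3, -8, -12, -15, -19]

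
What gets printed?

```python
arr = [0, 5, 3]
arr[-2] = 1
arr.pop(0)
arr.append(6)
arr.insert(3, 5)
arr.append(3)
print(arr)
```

[1, 3, 6, 5, 3]

arr[-2] = 1 → [0, 1, 3]
pop(0) removes 0 → [1, 3]
append 6 → [1, 3, 6]
insert 5 at 3 → [1, 3, 6, 5]
append 3 → [1, 3, 6, 5, 3]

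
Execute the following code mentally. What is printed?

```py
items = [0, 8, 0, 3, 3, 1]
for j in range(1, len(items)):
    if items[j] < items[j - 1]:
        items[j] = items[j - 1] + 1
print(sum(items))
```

j=1: 8>=0, unchanged → [0, 8, 0, 3, 3, 1]
j=2: 0<8, items[2] = 8+1 = 9 → [0, 8, 9, 3, 3, 1]
j=3: 3<9, items[3] = 9+1 = 10 → [0, 8, 9, 10, 3, 1]
j=4: 3<10, items[4] = 10+1 = 11 → [0, 8, 9, 10, 11, 1]
j=5: 1<11, items[5] = 11+1 = 12 → [0, 8, 9, 10, 11, 12]
sum = 50

50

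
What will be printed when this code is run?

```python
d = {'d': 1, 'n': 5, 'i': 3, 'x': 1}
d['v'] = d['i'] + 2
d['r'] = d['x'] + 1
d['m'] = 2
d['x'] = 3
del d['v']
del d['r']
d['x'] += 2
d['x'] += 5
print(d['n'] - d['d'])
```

4

d['v'] = d['i']+2 = 5 → {'d': 1, 'n': 5, 'i': 3, 'x': 1, 'v': 5}
d['r'] = d['x']+1 = 2 → {'d': 1, 'n': 5, 'i': 3, 'x': 1, 'v': 5, 'r': 2}
d['m'] = 2 → {'d': 1, 'n': 5, 'i': 3, 'x': 1, 'v': 5, 'r': 2, 'm': 2}
d['x'] = 3 → {'d': 1, 'n': 5, 'i': 3, 'x': 3, 'v': 5, 'r': 2, 'm': 2}
del 'v' → {'d': 1, 'n': 5, 'i': 3, 'x': 3, 'r': 2, 'm': 2}
del 'r' → {'d': 1, 'n': 5, 'i': 3, 'x': 3, 'm': 2}
d['x'] = 3+2 = 5 → {'d': 1, 'n': 5, 'i': 3, 'x': 5, 'm': 2}
d['x'] = 5+5 = 10 → {'d': 1, 'n': 5, 'i': 3, 'x': 10, 'm': 2}
d['n']-d['d'] = 5-1 = 4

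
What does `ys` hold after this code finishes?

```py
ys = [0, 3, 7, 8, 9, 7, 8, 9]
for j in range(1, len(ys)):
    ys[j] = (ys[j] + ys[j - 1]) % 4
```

j=1: ys[1] = (3+0)%4 = 3 → [0, 3, 7, 8, 9, 7, 8, 9]
j=2: ys[2] = (7+3)%4 = 2 → [0, 3, 2, 8, 9, 7, 8, 9]
j=3: ys[3] = (8+2)%4 = 2 → [0, 3, 2, 2, 9, 7, 8, 9]
j=4: ys[4] = (9+2)%4 = 3 → [0, 3, 2, 2, 3, 7, 8, 9]
j=5: ys[5] = (7+3)%4 = 2 → [0, 3, 2, 2, 3, 2, 8, 9]
j=6: ys[6] = (8+2)%4 = 2 → [0, 3, 2, 2, 3, 2, 2, 9]
j=7: ys[7] = (9+2)%4 = 3 → [0, 3, 2, 2, 3, 2, 2, 3]

[0, 3, 2, 2, 3, 2, 2, 3]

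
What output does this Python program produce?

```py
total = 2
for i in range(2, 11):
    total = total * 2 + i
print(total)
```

2548

i=2: total = 2*2+2 = 6
i=3: total = 6*2+3 = 15
i=4: total = 15*2+4 = 34
i=5: total = 34*2+5 = 73
i=6: total = 73*2+6 = 152
i=7: total = 152*2+7 = 311
i=8: total = 311*2+8 = 630
i=9: total = 630*2+9 = 1269
i=10: total = 1269*2+10 = 2548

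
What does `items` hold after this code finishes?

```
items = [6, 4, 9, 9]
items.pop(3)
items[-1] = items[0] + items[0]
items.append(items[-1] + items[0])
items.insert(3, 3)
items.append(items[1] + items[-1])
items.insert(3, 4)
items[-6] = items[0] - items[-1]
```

[6, -16, 12, 4, 3, 18, 22]

pop(3) removes 9 → [6, 4, 9]
items[-1] = items[0]+items[0] = 6+6 = 12 → [6, 4, 12]
append items[-1]+items[0] = 12+6 = 18 → [6, 4, 12, 18]
insert 3 at 3 → [6, 4, 12, 3, 18]
append items[1]+items[-1] = 4+18 = 22 → [6, 4, 12, 3, 18, 22]
insert 4 at 3 → [6, 4, 12, 4, 3, 18, 22]
items[-6] = items[0]-items[-1] = 6-22 = -16 → [6, -16, 12, 4, 3, 18, 22]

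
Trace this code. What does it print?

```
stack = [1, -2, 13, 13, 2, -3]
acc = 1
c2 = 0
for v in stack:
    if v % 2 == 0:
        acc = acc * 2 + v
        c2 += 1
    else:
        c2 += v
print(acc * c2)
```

52

v=1: not even; c2=1
v=-2: even, acc = 1*2+(-2) = 0; c2=2
v=13: not even; c2=15
v=13: not even; c2=28
v=2: even, acc = 0*2+2 = 2; c2=29
v=-3: not even; c2=26
acc*c2 = 2*26 = 52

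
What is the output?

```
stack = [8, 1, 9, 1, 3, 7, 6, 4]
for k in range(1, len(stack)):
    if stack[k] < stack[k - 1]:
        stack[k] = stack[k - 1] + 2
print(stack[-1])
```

k=1: 1<8, stack[1] = 8+2 = 10 → [8, 10, 9, 1, 3, 7, 6, 4]
k=2: 9<10, stack[2] = 10+2 = 12 → [8, 10, 12, 1, 3, 7, 6, 4]
k=3: 1<12, stack[3] = 12+2 = 14 → [8, 10, 12, 14, 3, 7, 6, 4]
k=4: 3<14, stack[4] = 14+2 = 16 → [8, 10, 12, 14, 16, 7, 6, 4]
k=5: 7<16, stack[5] = 16+2 = 18 → [8, 10, 12, 14, 16, 18, 6, 4]
k=6: 6<18, stack[6] = 18+2 = 20 → [8, 10, 12, 14, 16, 18, 20, 4]
k=7: 4<20, stack[7] = 20+2 = 22 → [8, 10, 12, 14, 16, 18, 20, 22]

22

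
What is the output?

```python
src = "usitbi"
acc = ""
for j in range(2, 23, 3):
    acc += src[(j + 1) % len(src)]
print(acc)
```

tututut

j=2: add src[3]='t' → 't'
j=5: add src[0]='u' → 'tu'
j=8: add src[3]='t' → 'tut'
j=11: add src[0]='u' → 'tutu'
j=14: add src[3]='t' → 'tutut'
j=17: add src[0]='u' → 'tututu'
j=20: add src[3]='t' → 'tututut'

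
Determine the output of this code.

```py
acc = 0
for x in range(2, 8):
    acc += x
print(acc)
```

27

x=2: acc = 0+2 = 2
x=3: acc = 2+3 = 5
x=4: acc = 5+4 = 9
x=5: acc = 9+5 = 14
x=6: acc = 14+6 = 20
x=7: acc = 20+7 = 27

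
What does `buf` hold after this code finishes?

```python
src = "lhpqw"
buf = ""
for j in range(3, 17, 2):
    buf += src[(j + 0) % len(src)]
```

j=3: add src[3]='q' → 'q'
j=5: add src[0]='l' → 'ql'
j=7: add src[2]='p' → 'qlp'
j=9: add src[4]='w' → 'qlpw'
j=11: add src[1]='h' → 'qlpwh'
j=13: add src[3]='q' → 'qlpwhq'
j=15: add src[0]='l' → 'qlpwhql'

'qlpwhql'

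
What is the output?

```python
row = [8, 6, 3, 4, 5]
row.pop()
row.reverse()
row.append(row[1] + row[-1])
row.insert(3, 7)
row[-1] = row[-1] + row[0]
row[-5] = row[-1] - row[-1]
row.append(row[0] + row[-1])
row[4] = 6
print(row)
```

[4, 0, 6, 7, 6, 15, 19]

pop() removes 5 → [8, 6, 3, 4]
reverse → [4, 3, 6, 8]
append row[1]+row[-1] = 3+8 = 11 → [4, 3, 6, 8, 11]
insert 7 at 3 → [4, 3, 6, 7, 8, 11]
row[-1] = row[-1]+row[0] = 11+4 = 15 → [4, 3, 6, 7, 8, 15]
row[-5] = row[-1]-row[-1] = 15-15 = 0 → [4, 0, 6, 7, 8, 15]
append row[0]+row[-1] = 4+15 = 19 → [4, 0, 6, 7, 8, 15, 19]
row[4] = 6 → [4, 0, 6, 7, 6, 15, 19]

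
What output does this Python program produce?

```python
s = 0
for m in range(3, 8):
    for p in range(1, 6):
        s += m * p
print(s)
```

375

m=3,p=1: s = 0+3 = 3
m=3,p=2: s = 3+6 = 9
m=3,p=3: s = 9+9 = 18
m=3,p=4: s = 18+12 = 30
m=3,p=5: s = 30+15 = 45
m=4,p=1: s = 45+4 = 49
m=4,p=2: s = 49+8 = 57
m=4,p=3: s = 57+12 = 69
m=4,p=4: s = 69+16 = 85
m=4,p=5: s = 85+20 = 105
m=5,p=1: s = 105+5 = 110
m=5,p=2: s = 110+10 = 120
m=5,p=3: s = 120+15 = 135
m=5,p=4: s = 135+20 = 155
m=5,p=5: s = 155+25 = 180
m=6,p=1: s = 180+6 = 186
m=6,p=2: s = 186+12 = 198
m=6,p=3: s = 198+18 = 216
m=6,p=4: s = 216+24 = 240
m=6,p=5: s = 240+30 = 270
m=7,p=1: s = 270+7 = 277
m=7,p=2: s = 277+14 = 291
m=7,p=3: s = 291+21 = 312
m=7,p=4: s = 312+28 = 340
m=7,p=5: s = 340+35 = 375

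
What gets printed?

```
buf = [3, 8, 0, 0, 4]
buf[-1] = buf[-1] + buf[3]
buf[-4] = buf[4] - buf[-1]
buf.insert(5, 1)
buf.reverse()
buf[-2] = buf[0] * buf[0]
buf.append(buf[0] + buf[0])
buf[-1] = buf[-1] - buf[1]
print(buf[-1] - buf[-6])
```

buf[-1] = buf[-1]+buf[3] = 4+0 = 4 → [3, 8, 0, 0, 4]
buf[-4] = buf[4]-buf[-1] = 4-4 = 0 → [3, 0, 0, 0, 4]
insert 1 at 5 → [3, 0, 0, 0, 4, 1]
reverse → [1, 4, 0, 0, 0, 3]
buf[-2] = buf[0]*buf[0] = 1*1 = 1 → [1, 4, 0, 0, 1, 3]
append buf[0]+buf[0] = 1+1 = 2 → [1, 4, 0, 0, 1, 3, 2]
buf[-1] = buf[-1]-buf[1] = 2-4 = -2 → [1, 4, 0, 0, 1, 3, -2]
buf[-1]-buf[-6] = (-2)-4 = -6

-6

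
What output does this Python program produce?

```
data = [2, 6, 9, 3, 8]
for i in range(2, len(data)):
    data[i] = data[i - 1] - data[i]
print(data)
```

i=2: data[2] = 6-9 = -3 → [2, 6, -3, 3, 8]
i=3: data[3] = (-3)-3 = -6 → [2, 6, -3, -6, 8]
i=4: data[4] = (-6)-8 = -14 → [2, 6, -3, -6, -14]

[2, 6, -3, -6, -14]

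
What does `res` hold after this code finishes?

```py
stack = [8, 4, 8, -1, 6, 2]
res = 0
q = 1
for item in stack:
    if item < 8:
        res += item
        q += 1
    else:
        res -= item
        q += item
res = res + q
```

item=8: not <8, res = 0-8 = -8; q=9
item=4: <8, res = (-8)+4 = -4; q=10
item=8: not <8, res = (-4)-8 = -12; q=18
item=-1: <8, res = (-12)+(-1) = -13; q=19
item=6: <8, res = (-13)+6 = -7; q=20
item=2: <8, res = (-7)+2 = -5; q=21
res+q = (-5)+21 = 16

16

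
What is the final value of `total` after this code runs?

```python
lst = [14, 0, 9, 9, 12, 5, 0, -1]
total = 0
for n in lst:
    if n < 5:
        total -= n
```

n=14: not <5
n=0: <5, total = 0-0 = 0
n=9: not <5
n=9: not <5
n=12: not <5
n=5: not <5
n=0: <5, total = 0-0 = 0
n=-1: <5, total = 0-(-1) = 1

1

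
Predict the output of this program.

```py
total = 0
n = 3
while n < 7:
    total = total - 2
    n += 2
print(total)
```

-4

n=3: total = 0-2 = -2
n=5: total = (-2)-2 = -4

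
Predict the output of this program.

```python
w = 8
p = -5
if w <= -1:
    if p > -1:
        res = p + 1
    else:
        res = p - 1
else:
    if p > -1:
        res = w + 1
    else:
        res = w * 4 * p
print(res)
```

-160

w=8, p=-5
w <= -1 is False; p > -1 is False
→ res = w * 4 * p = -160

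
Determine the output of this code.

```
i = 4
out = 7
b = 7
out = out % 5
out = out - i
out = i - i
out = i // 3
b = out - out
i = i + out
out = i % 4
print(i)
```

out = 7%5 = 2
out = 2-4 = -2
out = 4-4 = 0
out = 4//3 = 1
b = 1-1 = 0
i = 4+1 = 5
out = 5%4 = 1

5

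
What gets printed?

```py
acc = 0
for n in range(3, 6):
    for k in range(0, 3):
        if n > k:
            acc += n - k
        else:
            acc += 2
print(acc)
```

n=3,k=0: 3>0, acc = 0+3 = 3
n=3,k=1: 3>1, acc = 3+2 = 5
n=3,k=2: 3>2, acc = 5+1 = 6
n=4,k=0: 4>0, acc = 6+4 = 10
n=4,k=1: 4>1, acc = 10+3 = 13
n=4,k=2: 4>2, acc = 13+2 = 15
n=5,k=0: 5>0, acc = 15+5 = 20
n=5,k=1: 5>1, acc = 20+4 = 24
n=5,k=2: 5>2, acc = 24+3 = 27

27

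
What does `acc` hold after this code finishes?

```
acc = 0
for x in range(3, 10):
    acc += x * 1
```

42

x=3: acc = 0+3*1 = 3
x=4: acc = 3+4*1 = 7
x=5: acc = 7+5*1 = 12
x=6: acc = 12+6*1 = 18
x=7: acc = 18+7*1 = 25
x=8: acc = 25+8*1 = 33
x=9: acc = 33+9*1 = 42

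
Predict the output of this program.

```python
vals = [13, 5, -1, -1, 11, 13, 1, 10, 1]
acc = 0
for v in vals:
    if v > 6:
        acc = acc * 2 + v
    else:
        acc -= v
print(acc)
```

v=13: >6, acc = 0*2+13 = 13
v=5: not >6, acc = 13-5 = 8
v=-1: not >6, acc = 8-(-1) = 9
v=-1: not >6, acc = 9-(-1) = 10
v=11: >6, acc = 10*2+11 = 31
v=13: >6, acc = 31*2+13 = 75
v=1: not >6, acc = 75-1 = 74
v=10: >6, acc = 74*2+10 = 158
v=1: not >6, acc = 158-1 = 157

157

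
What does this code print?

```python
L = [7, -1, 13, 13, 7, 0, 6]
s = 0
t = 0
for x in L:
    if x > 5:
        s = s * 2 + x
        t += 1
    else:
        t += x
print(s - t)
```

x=7: >5, s = 0*2+7 = 7; t=1
x=-1: not >5; t=0
x=13: >5, s = 7*2+13 = 27; t=1
x=13: >5, s = 27*2+13 = 67; t=2
x=7: >5, s = 67*2+7 = 141; t=3
x=0: not >5; t=3
x=6: >5, s = 141*2+6 = 288; t=4
s-t = 288-4 = 284

284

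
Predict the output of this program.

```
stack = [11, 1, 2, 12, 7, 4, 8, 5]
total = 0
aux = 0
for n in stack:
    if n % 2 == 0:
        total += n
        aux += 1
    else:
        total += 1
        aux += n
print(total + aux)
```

58

n=11: not even, total = 0+1 = 1; aux=11
n=1: not even, total = 1+1 = 2; aux=12
n=2: even, total = 2+2 = 4; aux=13
n=12: even, total = 4+12 = 16; aux=14
n=7: not even, total = 16+1 = 17; aux=21
n=4: even, total = 17+4 = 21; aux=22
n=8: even, total = 21+8 = 29; aux=23
n=5: not even, total = 29+1 = 30; aux=28
total+aux = 30+28 = 58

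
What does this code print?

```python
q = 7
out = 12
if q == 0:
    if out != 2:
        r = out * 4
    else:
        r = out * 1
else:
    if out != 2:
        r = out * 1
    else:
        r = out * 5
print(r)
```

q=7, out=12
q == 0 is False; out != 2 is True
→ r = out * 1 = 12

12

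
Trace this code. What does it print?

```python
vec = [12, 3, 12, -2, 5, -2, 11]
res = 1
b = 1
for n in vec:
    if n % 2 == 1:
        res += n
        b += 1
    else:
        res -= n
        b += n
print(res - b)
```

n=12: not odd, res = 1-12 = -11; b=13
n=3: odd, res = (-11)+3 = -8; b=14
n=12: not odd, res = (-8)-12 = -20; b=26
n=-2: not odd, res = (-20)-(-2) = -18; b=24
n=5: odd, res = (-18)+5 = -13; b=25
n=-2: not odd, res = (-13)-(-2) = -11; b=23
n=11: odd, res = (-11)+11 = 0; b=24
res-b = 0-24 = -24

-24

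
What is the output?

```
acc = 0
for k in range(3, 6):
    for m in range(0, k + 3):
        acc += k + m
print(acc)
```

150

k=3,m=0: acc = 0+3 = 3
k=3,m=1: acc = 3+4 = 7
k=3,m=2: acc = 7+5 = 12
k=3,m=3: acc = 12+6 = 18
k=3,m=4: acc = 18+7 = 25
k=3,m=5: acc = 25+8 = 33
k=4,m=0: acc = 33+4 = 37
k=4,m=1: acc = 37+5 = 42
k=4,m=2: acc = 42+6 = 48
k=4,m=3: acc = 48+7 = 55
k=4,m=4: acc = 55+8 = 63
k=4,m=5: acc = 63+9 = 72
k=4,m=6: acc = 72+10 = 82
k=5,m=0: acc = 82+5 = 87
k=5,m=1: acc = 87+6 = 93
k=5,m=2: acc = 93+7 = 100
k=5,m=3: acc = 100+8 = 108
k=5,m=4: acc = 108+9 = 117
k=5,m=5: acc = 117+10 = 127
k=5,m=6: acc = 127+11 = 138
k=5,m=7: acc = 138+12 = 150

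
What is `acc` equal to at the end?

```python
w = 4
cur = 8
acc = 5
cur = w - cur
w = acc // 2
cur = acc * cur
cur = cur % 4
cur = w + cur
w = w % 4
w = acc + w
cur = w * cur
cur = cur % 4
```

5

cur = 4-8 = -4
w = 5//2 = 2
cur = 5*(-4) = -20
cur = (-20)%4 = 0
cur = 2+0 = 2
w = 2%4 = 2
w = 5+2 = 7
cur = 7*2 = 14
cur = 14%4 = 2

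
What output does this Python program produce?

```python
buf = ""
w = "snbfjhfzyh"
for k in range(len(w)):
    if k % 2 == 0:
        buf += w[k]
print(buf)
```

k=0: add 's' → 's'
k=1: skip
k=2: add 'b' → 'sb'
k=3: skip
k=4: add 'j' → 'sbj'
k=5: skip
k=6: add 'f' → 'sbjf'
k=7: skip
k=8: add 'y' → 'sbjfy'
k=9: skip

sbjfy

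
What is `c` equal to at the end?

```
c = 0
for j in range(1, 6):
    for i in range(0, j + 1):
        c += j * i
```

140

j=1,i=0: c = 0+0 = 0
j=1,i=1: c = 0+1 = 1
j=2,i=0: c = 1+0 = 1
j=2,i=1: c = 1+2 = 3
j=2,i=2: c = 3+4 = 7
j=3,i=0: c = 7+0 = 7
j=3,i=1: c = 7+3 = 10
j=3,i=2: c = 10+6 = 16
j=3,i=3: c = 16+9 = 25
j=4,i=0: c = 25+0 = 25
j=4,i=1: c = 25+4 = 29
j=4,i=2: c = 29+8 = 37
j=4,i=3: c = 37+12 = 49
j=4,i=4: c = 49+16 = 65
j=5,i=0: c = 65+0 = 65
j=5,i=1: c = 65+5 = 70
j=5,i=2: c = 70+10 = 80
j=5,i=3: c = 80+15 = 95
j=5,i=4: c = 95+20 = 115
j=5,i=5: c = 115+25 = 140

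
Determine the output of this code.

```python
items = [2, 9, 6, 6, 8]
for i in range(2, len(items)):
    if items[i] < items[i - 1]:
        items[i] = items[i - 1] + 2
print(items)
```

i=2: 6<9, items[2] = 9+2 = 11 → [2, 9, 11, 6, 8]
i=3: 6<11, items[3] = 11+2 = 13 → [2, 9, 11, 13, 8]
i=4: 8<13, items[4] = 13+2 = 15 → [2, 9, 11, 13, 15]

[2, 9, 11, 13, 15]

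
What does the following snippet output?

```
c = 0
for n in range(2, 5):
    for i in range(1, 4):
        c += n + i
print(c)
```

45

n=2,i=1: c = 0+3 = 3
n=2,i=2: c = 3+4 = 7
n=2,i=3: c = 7+5 = 12
n=3,i=1: c = 12+4 = 16
n=3,i=2: c = 16+5 = 21
n=3,i=3: c = 21+6 = 27
n=4,i=1: c = 27+5 = 32
n=4,i=2: c = 32+6 = 38
n=4,i=3: c = 38+7 = 45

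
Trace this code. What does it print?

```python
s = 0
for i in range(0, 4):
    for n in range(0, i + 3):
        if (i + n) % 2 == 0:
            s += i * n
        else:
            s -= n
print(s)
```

i=0,n=0: even sum, s = 0+0 = 0
i=0,n=1: odd sum, s = 0-1 = -1
i=0,n=2: even sum, s = (-1)+0 = -1
i=1,n=0: odd sum, s = (-1)-0 = -1
i=1,n=1: even sum, s = (-1)+1 = 0
i=1,n=2: odd sum, s = 0-2 = -2
i=1,n=3: even sum, s = (-2)+3 = 1
i=2,n=0: even sum, s = 1+0 = 1
i=2,n=1: odd sum, s = 1-1 = 0
i=2,n=2: even sum, s = 0+4 = 4
i=2,n=3: odd sum, s = 4-3 = 1
i=2,n=4: even sum, s = 1+8 = 9
i=3,n=0: odd sum, s = 9-0 = 9
i=3,n=1: even sum, s = 9+3 = 12
i=3,n=2: odd sum, s = 12-2 = 10
i=3,n=3: even sum, s = 10+9 = 19
i=3,n=4: odd sum, s = 19-4 = 15
i=3,n=5: even sum, s = 15+15 = 30

30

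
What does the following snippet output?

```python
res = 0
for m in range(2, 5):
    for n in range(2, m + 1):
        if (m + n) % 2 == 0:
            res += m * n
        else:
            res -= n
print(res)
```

32

m=2,n=2: even sum, res = 0+4 = 4
m=3,n=2: odd sum, res = 4-2 = 2
m=3,n=3: even sum, res = 2+9 = 11
m=4,n=2: even sum, res = 11+8 = 19
m=4,n=3: odd sum, res = 19-3 = 16
m=4,n=4: even sum, res = 16+16 = 32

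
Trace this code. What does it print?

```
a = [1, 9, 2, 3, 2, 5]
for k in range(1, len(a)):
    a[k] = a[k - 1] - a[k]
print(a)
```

k=1: a[1] = 1-9 = -8 → [1, -8, 2, 3, 2, 5]
k=2: a[2] = (-8)-2 = -10 → [1, -8, -10, 3, 2, 5]
k=3: a[3] = (-10)-3 = -13 → [1, -8, -10, -13, 2, 5]
k=4: a[4] = (-13)-2 = -15 → [1, -8, -10, -13, -15, 5]
k=5: a[5] = (-15)-5 = -20 → [1, -8, -10, -13, -15, -20]

[1, -8, -10, -13, -15, -20]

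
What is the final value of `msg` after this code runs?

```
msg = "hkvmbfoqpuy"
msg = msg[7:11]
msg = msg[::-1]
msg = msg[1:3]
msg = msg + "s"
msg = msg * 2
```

'upsups'

slice [7:11] → 'qpuy'
reverse → 'yupq'
slice [1:3] → 'up'
+ 's' → 'ups'
repeat ×2 → 'upsups'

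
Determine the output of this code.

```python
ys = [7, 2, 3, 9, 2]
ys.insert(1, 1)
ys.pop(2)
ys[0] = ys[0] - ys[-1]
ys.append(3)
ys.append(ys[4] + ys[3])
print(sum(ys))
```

insert 1 at 1 → [7, 1, 2, 3, 9, 2]
pop(2) removes 2 → [7, 1, 3, 9, 2]
ys[0] = ys[0]-ys[-1] = 7-2 = 5 → [5, 1, 3, 9, 2]
append 3 → [5, 1, 3, 9, 2, 3]
append ys[4]+ys[3] = 2+9 = 11 → [5, 1, 3, 9, 2, 3, 11]
sum = 34

34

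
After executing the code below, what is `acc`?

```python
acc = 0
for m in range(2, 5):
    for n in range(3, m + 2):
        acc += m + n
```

m=2,n=3: acc = 0+5 = 5
m=3,n=3: acc = 5+6 = 11
m=3,n=4: acc = 11+7 = 18
m=4,n=3: acc = 18+7 = 25
m=4,n=4: acc = 25+8 = 33
m=4,n=5: acc = 33+9 = 42

42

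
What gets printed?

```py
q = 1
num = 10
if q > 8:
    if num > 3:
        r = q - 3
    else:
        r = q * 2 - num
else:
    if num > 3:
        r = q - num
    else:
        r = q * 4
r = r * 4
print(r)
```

-36

q=1, num=10
q > 8 is False; num > 3 is True
→ r = q - num = -9
r = (-9)*4 = -36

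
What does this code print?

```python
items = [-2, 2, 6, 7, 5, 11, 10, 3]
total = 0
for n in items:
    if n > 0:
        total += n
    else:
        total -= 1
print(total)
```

n=-2: not >0, total = 0-1 = -1
n=2: >0, total = (-1)+2 = 1
n=6: >0, total = 1+6 = 7
n=7: >0, total = 7+7 = 14
n=5: >0, total = 14+5 = 19
n=11: >0, total = 19+11 = 30
n=10: >0, total = 30+10 = 40
n=3: >0, total = 40+3 = 43

43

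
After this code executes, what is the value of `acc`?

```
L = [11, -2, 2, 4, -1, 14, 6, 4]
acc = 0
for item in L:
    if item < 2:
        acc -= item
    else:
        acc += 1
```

item=11: not <2, acc = 0+1 = 1
item=-2: <2, acc = 1-(-2) = 3
item=2: not <2, acc = 3+1 = 4
item=4: not <2, acc = 4+1 = 5
item=-1: <2, acc = 5-(-1) = 6
item=14: not <2, acc = 6+1 = 7
item=6: not <2, acc = 7+1 = 8
item=4: not <2, acc = 8+1 = 9

9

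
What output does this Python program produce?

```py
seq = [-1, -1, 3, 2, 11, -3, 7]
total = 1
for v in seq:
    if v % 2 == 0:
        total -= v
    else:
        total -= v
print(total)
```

v=-1: not even, total = 1-(-1) = 2
v=-1: not even, total = 2-(-1) = 3
v=3: not even, total = 3-3 = 0
v=2: even, total = 0-2 = -2
v=11: not even, total = (-2)-11 = -13
v=-3: not even, total = (-13)-(-3) = -10
v=7: not even, total = (-10)-7 = -17

-17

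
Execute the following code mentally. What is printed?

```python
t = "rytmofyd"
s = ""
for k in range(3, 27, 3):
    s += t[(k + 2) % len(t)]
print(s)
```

k=3: add t[5]='f' → 'f'
k=6: add t[0]='r' → 'fr'
k=9: add t[3]='m' → 'frm'
k=12: add t[6]='y' → 'frmy'
k=15: add t[1]='y' → 'frmyy'
k=18: add t[4]='o' → 'frmyyo'
k=21: add t[7]='d' → 'frmyyod'
k=24: add t[2]='t' → 'frmyyodt'

frmyyodt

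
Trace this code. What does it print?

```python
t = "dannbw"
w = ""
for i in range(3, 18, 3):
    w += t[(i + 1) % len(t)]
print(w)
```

babab

i=3: add t[4]='b' → 'b'
i=6: add t[1]='a' → 'ba'
i=9: add t[4]='b' → 'bab'
i=12: add t[1]='a' → 'baba'
i=15: add t[4]='b' → 'babab'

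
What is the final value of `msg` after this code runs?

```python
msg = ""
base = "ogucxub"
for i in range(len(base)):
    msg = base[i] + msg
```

'buxcugo'

i=0: prepend 'o' → 'o'
i=1: prepend 'g' → 'go'
i=2: prepend 'u' → 'ugo'
i=3: prepend 'c' → 'cugo'
i=4: prepend 'x' → 'xcugo'
i=5: prepend 'u' → 'uxcugo'
i=6: prepend 'b' → 'buxcugo'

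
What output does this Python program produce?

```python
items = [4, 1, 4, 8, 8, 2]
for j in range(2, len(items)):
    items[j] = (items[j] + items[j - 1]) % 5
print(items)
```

j=2: items[2] = (4+1)%5 = 0 → [4, 1, 0, 8, 8, 2]
j=3: items[3] = (8+0)%5 = 3 → [4, 1, 0, 3, 8, 2]
j=4: items[4] = (8+3)%5 = 1 → [4, 1, 0, 3, 1, 2]
j=5: items[5] = (2+1)%5 = 3 → [4, 1, 0, 3, 1, 3]

[4, 1, 0, 3, 1, 3]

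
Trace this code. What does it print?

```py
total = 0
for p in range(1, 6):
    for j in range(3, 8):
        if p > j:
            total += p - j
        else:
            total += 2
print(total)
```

p=1,j=3: not 1>3, total = 0+2 = 2
p=1,j=4: not 1>4, total = 2+2 = 4
p=1,j=5: not 1>5, total = 4+2 = 6
p=1,j=6: not 1>6, total = 6+2 = 8
p=1,j=7: not 1>7, total = 8+2 = 10
p=2,j=3: not 2>3, total = 10+2 = 12
p=2,j=4: not 2>4, total = 12+2 = 14
p=2,j=5: not 2>5, total = 14+2 = 16
p=2,j=6: not 2>6, total = 16+2 = 18
p=2,j=7: not 2>7, total = 18+2 = 20
p=3,j=3: not 3>3, total = 20+2 = 22
p=3,j=4: not 3>4, total = 22+2 = 24
p=3,j=5: not 3>5, total = 24+2 = 26
p=3,j=6: not 3>6, total = 26+2 = 28
p=3,j=7: not 3>7, total = 28+2 = 30
p=4,j=3: 4>3, total = 30+1 = 31
p=4,j=4: not 4>4, total = 31+2 = 33
p=4,j=5: not 4>5, total = 33+2 = 35
p=4,j=6: not 4>6, total = 35+2 = 37
p=4,j=7: not 4>7, total = 37+2 = 39
p=5,j=3: 5>3, total = 39+2 = 41
p=5,j=4: 5>4, total = 41+1 = 42
p=5,j=5: not 5>5, total = 42+2 = 44
p=5,j=6: not 5>6, total = 44+2 = 46
p=5,j=7: not 5>7, total = 46+2 = 48

48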